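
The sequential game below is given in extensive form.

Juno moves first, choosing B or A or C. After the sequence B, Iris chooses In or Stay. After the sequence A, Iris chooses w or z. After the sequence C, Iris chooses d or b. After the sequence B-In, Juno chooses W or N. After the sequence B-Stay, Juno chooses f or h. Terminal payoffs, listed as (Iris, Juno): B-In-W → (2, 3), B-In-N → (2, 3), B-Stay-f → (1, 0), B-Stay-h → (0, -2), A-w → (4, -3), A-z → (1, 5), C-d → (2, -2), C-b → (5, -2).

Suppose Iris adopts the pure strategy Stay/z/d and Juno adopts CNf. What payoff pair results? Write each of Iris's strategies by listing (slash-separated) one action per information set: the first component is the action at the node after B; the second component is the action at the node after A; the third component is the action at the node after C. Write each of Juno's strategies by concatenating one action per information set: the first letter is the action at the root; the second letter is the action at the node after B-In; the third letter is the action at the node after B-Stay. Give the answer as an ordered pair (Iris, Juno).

Trace the play path from the root:
  Juno plays C
  Iris plays d at [C]
→ terminal payoff (2, -2).
(Iris's choice at the node after B is never reached on this path, so it doesn't affect the outcome.)

(2, -2)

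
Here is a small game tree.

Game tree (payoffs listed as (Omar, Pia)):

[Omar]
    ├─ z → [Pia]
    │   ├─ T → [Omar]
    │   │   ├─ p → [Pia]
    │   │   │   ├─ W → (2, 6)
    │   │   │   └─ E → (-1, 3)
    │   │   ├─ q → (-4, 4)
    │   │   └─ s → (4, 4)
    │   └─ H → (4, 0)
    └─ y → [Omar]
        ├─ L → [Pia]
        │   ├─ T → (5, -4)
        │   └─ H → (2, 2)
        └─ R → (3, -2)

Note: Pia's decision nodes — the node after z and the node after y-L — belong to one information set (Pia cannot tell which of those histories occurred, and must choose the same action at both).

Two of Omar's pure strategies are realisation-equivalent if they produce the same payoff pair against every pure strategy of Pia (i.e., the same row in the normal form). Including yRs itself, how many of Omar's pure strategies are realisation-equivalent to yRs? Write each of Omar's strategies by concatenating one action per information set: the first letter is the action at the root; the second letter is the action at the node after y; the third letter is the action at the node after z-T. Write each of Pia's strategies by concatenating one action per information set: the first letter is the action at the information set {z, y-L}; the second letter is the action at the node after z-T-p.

3

Row for yRs (columns TW, TE, HW, HE): (3,-2) (3,-2) (3,-2) (3,-2).
Under yRs, Omar's choice at the node after z-T can never be reached regardless of what Pia does, so varying those choices leaves every outcome unchanged.
Holding the reachable choices fixed and varying the unreachable one freely already gives 3 equivalent strategies.
No other strategy reproduces this row, so those 3 are the full class: yRp, yRq, yRs.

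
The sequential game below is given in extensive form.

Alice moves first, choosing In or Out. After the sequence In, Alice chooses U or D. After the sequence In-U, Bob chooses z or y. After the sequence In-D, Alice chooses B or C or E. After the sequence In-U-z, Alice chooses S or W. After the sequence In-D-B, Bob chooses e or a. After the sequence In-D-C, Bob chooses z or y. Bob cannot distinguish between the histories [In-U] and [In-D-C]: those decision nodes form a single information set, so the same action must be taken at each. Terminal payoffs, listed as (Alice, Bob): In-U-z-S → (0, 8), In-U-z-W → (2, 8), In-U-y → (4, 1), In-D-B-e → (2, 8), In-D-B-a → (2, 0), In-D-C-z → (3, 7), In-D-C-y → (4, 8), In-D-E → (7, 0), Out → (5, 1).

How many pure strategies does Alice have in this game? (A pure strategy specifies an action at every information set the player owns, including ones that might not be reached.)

Alice owns the root with actions {In, Out} — two choices.
Alice owns the node after In with actions {U, D} — two choices.
Alice owns the node after In-D with actions {B, C, E} — three choices.
Alice owns the node after In-U-z with actions {S, W} — two choices.
A pure strategy fixes one action at each information set independently, so the count is the product 2 × 2 × 3 × 2 = 24.

24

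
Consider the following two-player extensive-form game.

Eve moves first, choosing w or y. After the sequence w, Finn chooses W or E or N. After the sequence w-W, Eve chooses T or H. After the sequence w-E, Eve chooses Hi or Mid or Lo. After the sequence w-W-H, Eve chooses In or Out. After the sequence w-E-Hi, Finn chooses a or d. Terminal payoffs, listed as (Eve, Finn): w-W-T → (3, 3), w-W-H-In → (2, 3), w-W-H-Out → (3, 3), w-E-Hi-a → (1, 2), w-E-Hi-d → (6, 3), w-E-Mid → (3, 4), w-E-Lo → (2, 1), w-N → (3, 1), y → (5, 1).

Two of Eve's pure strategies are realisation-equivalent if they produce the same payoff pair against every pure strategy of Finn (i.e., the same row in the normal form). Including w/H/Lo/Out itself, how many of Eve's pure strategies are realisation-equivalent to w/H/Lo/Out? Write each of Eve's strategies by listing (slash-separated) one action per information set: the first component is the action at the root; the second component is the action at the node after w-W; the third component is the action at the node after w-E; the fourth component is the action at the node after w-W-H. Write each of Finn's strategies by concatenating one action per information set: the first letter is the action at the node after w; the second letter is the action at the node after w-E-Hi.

Row for w/H/Lo/Out (columns Wa, Wd, Ea, Ed, Na, Nd): (3,3) (3,3) (2,1) (2,1) (3,1) (3,1).
Every one of Eve's information sets is on the play path for some reply by Finn when Eve follows w/H/Lo/Out.
Even so, w/T/Lo/In, w/T/Lo/Out happen to produce the same payoff in every column — so 3 strategies share this row.

3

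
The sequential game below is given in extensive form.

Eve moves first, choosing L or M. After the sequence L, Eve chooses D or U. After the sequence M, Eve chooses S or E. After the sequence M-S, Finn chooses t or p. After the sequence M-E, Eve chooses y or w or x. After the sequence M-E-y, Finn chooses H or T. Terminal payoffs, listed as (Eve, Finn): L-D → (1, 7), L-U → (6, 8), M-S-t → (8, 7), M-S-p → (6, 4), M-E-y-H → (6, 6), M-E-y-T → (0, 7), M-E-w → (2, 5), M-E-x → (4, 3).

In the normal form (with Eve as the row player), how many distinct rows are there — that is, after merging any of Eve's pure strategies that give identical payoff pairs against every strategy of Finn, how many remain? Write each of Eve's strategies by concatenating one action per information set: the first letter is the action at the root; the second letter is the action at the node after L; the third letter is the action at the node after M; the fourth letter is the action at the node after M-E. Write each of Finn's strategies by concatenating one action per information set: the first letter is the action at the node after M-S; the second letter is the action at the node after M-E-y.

Eve has 24 pure strategies: LDSy, LDSw, LDSx, LDEy, LDEw, LDEx, LUSy, LUSw, LUSx, LUEy, LUEw, LUEx, MDSy, MDSw, MDSx, MDEy, MDEw, MDEx, MUSy, MUSw, MUSx, MUEy, MUEw, MUEx. Columns: tH, tT, pH, pT.
{LDSy, LDSw, LDSx, LDEy, LDEw, LDEx} → row (1,7) (1,7) (1,7) (1,7)
{LUSy, LUSw, LUSx, LUEy, LUEw, LUEx} → row (6,8) (6,8) (6,8) (6,8)
{MDSy, MDSw, MDSx, MUSy, MUSw, MUSx} → row (8,7) (8,7) (6,4) (6,4)
{MDEy, MUEy} → row (6,6) (0,7) (6,6) (0,7)
{MDEw, MUEw} → row (2,5) (2,5) (2,5) (2,5)
{MDEx, MUEx} → row (4,3) (4,3) (4,3) (4,3)
That's 6 distinct rows out of 24 strategies.

6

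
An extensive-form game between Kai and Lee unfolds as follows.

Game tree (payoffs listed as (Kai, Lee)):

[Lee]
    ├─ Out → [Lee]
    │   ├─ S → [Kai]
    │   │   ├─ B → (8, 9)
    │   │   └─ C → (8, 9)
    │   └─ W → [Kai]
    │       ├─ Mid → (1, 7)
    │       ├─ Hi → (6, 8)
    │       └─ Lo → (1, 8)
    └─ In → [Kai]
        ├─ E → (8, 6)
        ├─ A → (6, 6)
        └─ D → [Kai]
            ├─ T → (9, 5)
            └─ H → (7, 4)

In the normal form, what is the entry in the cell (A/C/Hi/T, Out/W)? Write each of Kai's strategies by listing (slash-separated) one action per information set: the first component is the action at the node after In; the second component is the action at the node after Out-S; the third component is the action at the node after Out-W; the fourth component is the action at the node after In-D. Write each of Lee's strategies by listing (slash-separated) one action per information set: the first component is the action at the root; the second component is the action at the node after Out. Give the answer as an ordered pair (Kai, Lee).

Trace the play path from the root:
  Lee plays Out
  Lee plays W at [Out]
  Kai plays Hi at [Out-W]
→ terminal payoff (6, 8).
(Kai's choice at the node after In is never reached on this path, so it doesn't affect the outcome.)

(6, 8)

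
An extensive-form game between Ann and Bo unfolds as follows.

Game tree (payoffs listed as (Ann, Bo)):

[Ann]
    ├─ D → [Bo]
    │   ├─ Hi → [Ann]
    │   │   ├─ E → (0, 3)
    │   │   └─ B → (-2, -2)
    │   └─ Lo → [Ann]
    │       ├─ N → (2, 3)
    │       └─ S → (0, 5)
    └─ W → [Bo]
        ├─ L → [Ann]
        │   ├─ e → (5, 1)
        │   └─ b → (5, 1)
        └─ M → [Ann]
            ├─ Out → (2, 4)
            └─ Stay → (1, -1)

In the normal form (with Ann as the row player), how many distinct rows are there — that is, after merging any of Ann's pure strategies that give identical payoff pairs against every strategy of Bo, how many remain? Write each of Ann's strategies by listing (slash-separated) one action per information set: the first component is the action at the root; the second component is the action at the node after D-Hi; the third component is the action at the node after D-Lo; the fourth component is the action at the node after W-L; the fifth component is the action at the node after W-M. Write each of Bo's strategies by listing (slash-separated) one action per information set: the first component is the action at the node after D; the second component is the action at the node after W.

6

Ann has 32 pure strategies: D/E/N/e/Out, D/E/N/e/Stay, D/E/N/b/Out, D/E/N/b/Stay, D/E/S/e/Out, D/E/S/e/Stay, D/E/S/b/Out, D/E/S/b/Stay, D/B/N/e/Out, D/B/N/e/Stay, D/B/N/b/Out, D/B/N/b/Stay, D/B/S/e/Out, D/B/S/e/Stay, D/B/S/b/Out, D/B/S/b/Stay, W/E/N/e/Out, W/E/N/e/Stay, W/E/N/b/Out, W/E/N/b/Stay, W/E/S/e/Out, W/E/S/e/Stay, W/E/S/b/Out, W/E/S/b/Stay, W/B/N/e/Out, W/B/N/e/Stay, W/B/N/b/Out, W/B/N/b/Stay, W/B/S/e/Out, W/B/S/e/Stay, W/B/S/b/Out, W/B/S/b/Stay. Columns: Hi/L, Hi/M, Lo/L, Lo/M.
{D/E/N/e/Out, D/E/N/e/Stay, D/E/N/b/Out, D/E/N/b/Stay} → row (0,3) (0,3) (2,3) (2,3)
{D/E/S/e/Out, D/E/S/e/Stay, D/E/S/b/Out, D/E/S/b/Stay} → row (0,3) (0,3) (0,5) (0,5)
{D/B/N/e/Out, D/B/N/e/Stay, D/B/N/b/Out, D/B/N/b/Stay} → row (-2,-2) (-2,-2) (2,3) (2,3)
{D/B/S/e/Out, D/B/S/e/Stay, D/B/S/b/Out, D/B/S/b/Stay} → row (-2,-2) (-2,-2) (0,5) (0,5)
{W/E/N/e/Out, W/E/N/b/Out, W/E/S/e/Out, W/E/S/b/Out, W/B/N/e/Out, W/B/N/b/Out, W/B/S/e/Out, W/B/S/b/Out} → row (5,1) (2,4) (5,1) (2,4)
{W/E/N/e/Stay, W/E/N/b/Stay, W/E/S/e/Stay, W/E/S/b/Stay, W/B/N/e/Stay, W/B/N/b/Stay, W/B/S/e/Stay, W/B/S/b/Stay} → row (5,1) (1,-1) (5,1) (1,-1)
That's 6 distinct rows out of 32 strategies.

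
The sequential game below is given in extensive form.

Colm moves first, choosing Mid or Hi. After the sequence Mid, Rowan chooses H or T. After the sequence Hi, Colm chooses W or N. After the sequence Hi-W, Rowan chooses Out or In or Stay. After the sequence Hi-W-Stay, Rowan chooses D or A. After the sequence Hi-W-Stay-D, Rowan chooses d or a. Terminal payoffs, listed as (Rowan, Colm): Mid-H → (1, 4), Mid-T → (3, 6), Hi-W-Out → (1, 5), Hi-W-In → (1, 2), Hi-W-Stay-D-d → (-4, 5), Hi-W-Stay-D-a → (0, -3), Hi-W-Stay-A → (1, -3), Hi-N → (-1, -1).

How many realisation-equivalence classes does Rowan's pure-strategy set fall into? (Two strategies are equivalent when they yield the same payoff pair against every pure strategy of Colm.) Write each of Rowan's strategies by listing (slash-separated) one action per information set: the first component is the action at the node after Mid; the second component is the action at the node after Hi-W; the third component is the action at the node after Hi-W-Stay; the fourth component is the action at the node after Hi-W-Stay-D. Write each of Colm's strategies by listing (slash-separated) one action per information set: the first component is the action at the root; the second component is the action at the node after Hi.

Rowan has 24 pure strategies: H/Out/D/d, H/Out/D/a, H/Out/A/d, H/Out/A/a, H/In/D/d, H/In/D/a, H/In/A/d, H/In/A/a, H/Stay/D/d, H/Stay/D/a, H/Stay/A/d, H/Stay/A/a, T/Out/D/d, T/Out/D/a, T/Out/A/d, T/Out/A/a, T/In/D/d, T/In/D/a, T/In/A/d, T/In/A/a, T/Stay/D/d, T/Stay/D/a, T/Stay/A/d, T/Stay/A/a. Columns: Mid/W, Mid/N, Hi/W, Hi/N.
{H/Out/D/d, H/Out/D/a, H/Out/A/d, H/Out/A/a} → row (1,4) (1,4) (1,5) (-1,-1)
{H/In/D/d, H/In/D/a, H/In/A/d, H/In/A/a} → row (1,4) (1,4) (1,2) (-1,-1)
{H/Stay/D/d} → row (1,4) (1,4) (-4,5) (-1,-1)
{H/Stay/D/a} → row (1,4) (1,4) (0,-3) (-1,-1)
{H/Stay/A/d, H/Stay/A/a} → row (1,4) (1,4) (1,-3) (-1,-1)
{T/Out/D/d, T/Out/D/a, T/Out/A/d, T/Out/A/a} → row (3,6) (3,6) (1,5) (-1,-1)
{T/In/D/d, T/In/D/a, T/In/A/d, T/In/A/a} → row (3,6) (3,6) (1,2) (-1,-1)
{T/Stay/D/d} → row (3,6) (3,6) (-4,5) (-1,-1)
{T/Stay/D/a} → row (3,6) (3,6) (0,-3) (-1,-1)
{T/Stay/A/d, T/Stay/A/a} → row (3,6) (3,6) (1,-3) (-1,-1)
That's 10 distinct rows out of 24 strategies.

10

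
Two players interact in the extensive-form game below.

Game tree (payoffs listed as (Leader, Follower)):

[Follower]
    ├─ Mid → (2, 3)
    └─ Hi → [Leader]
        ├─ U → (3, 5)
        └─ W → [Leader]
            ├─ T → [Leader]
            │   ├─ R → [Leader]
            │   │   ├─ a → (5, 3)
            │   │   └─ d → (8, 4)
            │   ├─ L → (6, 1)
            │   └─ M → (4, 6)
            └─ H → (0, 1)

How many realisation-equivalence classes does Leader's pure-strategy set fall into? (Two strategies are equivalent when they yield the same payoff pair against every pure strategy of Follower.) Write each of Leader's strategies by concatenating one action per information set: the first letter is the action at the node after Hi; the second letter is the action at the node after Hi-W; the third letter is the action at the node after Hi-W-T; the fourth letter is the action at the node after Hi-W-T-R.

6

Leader has 24 pure strategies: UTRa, UTRd, UTLa, UTLd, UTMa, UTMd, UHRa, UHRd, UHLa, UHLd, UHMa, UHMd, WTRa, WTRd, WTLa, WTLd, WTMa, WTMd, WHRa, WHRd, WHLa, WHLd, WHMa, WHMd. Columns: Mid, Hi.
{UTRa, UTRd, UTLa, UTLd, UTMa, UTMd, UHRa, UHRd, UHLa, UHLd, UHMa, UHMd} → row (2,3) (3,5)
{WTRa} → row (2,3) (5,3)
{WTRd} → row (2,3) (8,4)
{WTLa, WTLd} → row (2,3) (6,1)
{WTMa, WTMd} → row (2,3) (4,6)
{WHRa, WHRd, WHLa, WHLd, WHMa, WHMd} → row (2,3) (0,1)
That's 6 distinct rows out of 24 strategies.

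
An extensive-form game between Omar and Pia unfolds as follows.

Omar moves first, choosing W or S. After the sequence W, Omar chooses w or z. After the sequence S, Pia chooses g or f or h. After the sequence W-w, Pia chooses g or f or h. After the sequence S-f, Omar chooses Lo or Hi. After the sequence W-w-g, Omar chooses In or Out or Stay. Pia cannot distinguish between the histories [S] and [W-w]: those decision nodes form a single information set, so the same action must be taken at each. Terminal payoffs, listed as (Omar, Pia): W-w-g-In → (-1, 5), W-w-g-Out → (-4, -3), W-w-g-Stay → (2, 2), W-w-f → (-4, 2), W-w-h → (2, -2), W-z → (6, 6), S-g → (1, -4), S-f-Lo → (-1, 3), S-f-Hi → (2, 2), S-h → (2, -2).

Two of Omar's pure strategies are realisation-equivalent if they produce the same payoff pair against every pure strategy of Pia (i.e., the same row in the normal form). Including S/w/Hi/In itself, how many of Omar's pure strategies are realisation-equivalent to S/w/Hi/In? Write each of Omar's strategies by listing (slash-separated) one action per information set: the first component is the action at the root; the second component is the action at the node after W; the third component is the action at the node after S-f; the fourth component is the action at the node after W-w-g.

Row for S/w/Hi/In (columns g, f, h): (1,-4) (2,2) (2,-2).
Under S/w/Hi/In, Omar's choice at the node after W and at the node after W-w-g can never be reached regardless of what Pia does, so varying those choices leaves every outcome unchanged.
Holding the reachable choices fixed and varying the unreachable ones freely already gives 2 × 3 = 6 equivalent strategies.
No other strategy reproduces this row, so those 6 are the full class: S/w/Hi/In, S/w/Hi/Out, S/w/Hi/Stay, S/z/Hi/In, S/z/Hi/Out, S/z/Hi/Stay.

6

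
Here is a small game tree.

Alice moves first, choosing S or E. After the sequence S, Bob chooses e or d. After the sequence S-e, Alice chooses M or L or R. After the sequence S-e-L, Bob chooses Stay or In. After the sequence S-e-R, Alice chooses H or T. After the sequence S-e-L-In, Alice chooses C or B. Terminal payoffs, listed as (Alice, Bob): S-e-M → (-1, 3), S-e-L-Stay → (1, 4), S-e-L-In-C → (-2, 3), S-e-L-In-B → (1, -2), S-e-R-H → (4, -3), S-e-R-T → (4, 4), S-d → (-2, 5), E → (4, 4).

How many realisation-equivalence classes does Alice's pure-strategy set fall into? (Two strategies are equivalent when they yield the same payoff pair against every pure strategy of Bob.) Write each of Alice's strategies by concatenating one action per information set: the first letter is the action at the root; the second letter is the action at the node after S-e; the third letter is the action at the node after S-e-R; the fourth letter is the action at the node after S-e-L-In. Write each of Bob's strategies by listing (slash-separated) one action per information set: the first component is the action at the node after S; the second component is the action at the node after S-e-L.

6

Alice has 24 pure strategies: SMHC, SMHB, SMTC, SMTB, SLHC, SLHB, SLTC, SLTB, SRHC, SRHB, SRTC, SRTB, EMHC, EMHB, EMTC, EMTB, ELHC, ELHB, ELTC, ELTB, ERHC, ERHB, ERTC, ERTB. Columns: e/Stay, e/In, d/Stay, d/In.
{SMHC, SMHB, SMTC, SMTB} → row (-1,3) (-1,3) (-2,5) (-2,5)
{SLHC, SLTC} → row (1,4) (-2,3) (-2,5) (-2,5)
{SLHB, SLTB} → row (1,4) (1,-2) (-2,5) (-2,5)
{SRHC, SRHB} → row (4,-3) (4,-3) (-2,5) (-2,5)
{SRTC, SRTB} → row (4,4) (4,4) (-2,5) (-2,5)
{EMHC, EMHB, EMTC, EMTB, ELHC, ELHB, ELTC, ELTB, ERHC, ERHB, ERTC, ERTB} → row (4,4) (4,4) (4,4) (4,4)
That's 6 distinct rows out of 24 strategies.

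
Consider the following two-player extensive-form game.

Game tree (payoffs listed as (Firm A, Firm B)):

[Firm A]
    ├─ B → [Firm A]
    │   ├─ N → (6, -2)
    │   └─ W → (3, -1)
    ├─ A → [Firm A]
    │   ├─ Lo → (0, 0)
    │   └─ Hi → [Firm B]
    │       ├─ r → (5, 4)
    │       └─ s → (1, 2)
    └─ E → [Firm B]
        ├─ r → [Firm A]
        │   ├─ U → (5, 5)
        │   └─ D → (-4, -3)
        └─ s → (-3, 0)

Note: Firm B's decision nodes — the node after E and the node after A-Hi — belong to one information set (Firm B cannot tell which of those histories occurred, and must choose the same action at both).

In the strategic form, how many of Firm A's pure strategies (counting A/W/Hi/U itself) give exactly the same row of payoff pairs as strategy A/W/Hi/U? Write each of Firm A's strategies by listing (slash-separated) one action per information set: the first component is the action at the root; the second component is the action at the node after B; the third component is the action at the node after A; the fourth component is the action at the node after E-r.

4

Row for A/W/Hi/U (columns r, s): (5,4) (1,2).
Under A/W/Hi/U, Firm A's choice at the node after B and at the node after E-r can never be reached regardless of what Firm B does, so varying those choices leaves every outcome unchanged.
Holding the reachable choices fixed and varying the unreachable ones freely already gives 2 × 2 = 4 equivalent strategies.
No other strategy reproduces this row, so those 4 are the full class: A/N/Hi/U, A/N/Hi/D, A/W/Hi/U, A/W/Hi/D.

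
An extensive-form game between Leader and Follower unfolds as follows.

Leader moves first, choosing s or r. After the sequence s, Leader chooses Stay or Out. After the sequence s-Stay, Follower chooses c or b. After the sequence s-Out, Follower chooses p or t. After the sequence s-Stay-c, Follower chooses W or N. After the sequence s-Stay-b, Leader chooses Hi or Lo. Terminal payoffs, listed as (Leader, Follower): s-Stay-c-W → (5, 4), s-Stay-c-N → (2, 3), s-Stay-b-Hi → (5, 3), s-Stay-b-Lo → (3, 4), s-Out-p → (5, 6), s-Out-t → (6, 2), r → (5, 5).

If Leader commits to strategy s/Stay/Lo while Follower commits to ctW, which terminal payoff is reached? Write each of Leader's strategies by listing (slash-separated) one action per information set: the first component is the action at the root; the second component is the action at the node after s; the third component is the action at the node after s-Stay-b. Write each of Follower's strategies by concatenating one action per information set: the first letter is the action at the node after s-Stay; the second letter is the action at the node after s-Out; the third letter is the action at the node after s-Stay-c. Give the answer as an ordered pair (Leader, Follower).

(5, 4)

Trace the play path from the root:
  Leader plays s
  Leader plays Stay at [s]
  Follower plays c at [s-Stay]
  Follower plays W at [s-Stay-c]
→ terminal payoff (5, 4).
(Leader's choice at the node after s-Stay-b is never reached on this path, so it doesn't affect the outcome.)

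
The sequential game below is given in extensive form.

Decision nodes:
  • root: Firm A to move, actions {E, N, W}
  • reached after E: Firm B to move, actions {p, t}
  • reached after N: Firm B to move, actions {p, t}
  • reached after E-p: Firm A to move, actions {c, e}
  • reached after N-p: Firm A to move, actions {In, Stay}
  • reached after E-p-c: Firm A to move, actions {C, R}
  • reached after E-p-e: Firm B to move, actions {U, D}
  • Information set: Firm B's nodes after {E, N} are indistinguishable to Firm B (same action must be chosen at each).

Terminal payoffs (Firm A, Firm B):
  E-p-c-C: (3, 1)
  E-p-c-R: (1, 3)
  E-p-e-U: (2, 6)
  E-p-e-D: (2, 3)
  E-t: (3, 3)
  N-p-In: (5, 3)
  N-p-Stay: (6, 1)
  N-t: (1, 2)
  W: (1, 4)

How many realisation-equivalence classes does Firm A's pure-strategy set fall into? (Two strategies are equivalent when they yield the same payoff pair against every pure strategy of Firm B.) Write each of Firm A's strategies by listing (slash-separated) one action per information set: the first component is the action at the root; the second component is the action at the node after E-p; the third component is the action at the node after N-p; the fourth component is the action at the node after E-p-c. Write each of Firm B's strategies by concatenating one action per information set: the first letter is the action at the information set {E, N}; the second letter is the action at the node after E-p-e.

Firm A has 24 pure strategies: E/c/In/C, E/c/In/R, E/c/Stay/C, E/c/Stay/R, E/e/In/C, E/e/In/R, E/e/Stay/C, E/e/Stay/R, N/c/In/C, N/c/In/R, N/c/Stay/C, N/c/Stay/R, N/e/In/C, N/e/In/R, N/e/Stay/C, N/e/Stay/R, W/c/In/C, W/c/In/R, W/c/Stay/C, W/c/Stay/R, W/e/In/C, W/e/In/R, W/e/Stay/C, W/e/Stay/R. Columns: pU, pD, tU, tD.
{E/c/In/C, E/c/Stay/C} → row (3,1) (3,1) (3,3) (3,3)
{E/c/In/R, E/c/Stay/R} → row (1,3) (1,3) (3,3) (3,3)
{E/e/In/C, E/e/In/R, E/e/Stay/C, E/e/Stay/R} → row (2,6) (2,3) (3,3) (3,3)
{N/c/In/C, N/c/In/R, N/e/In/C, N/e/In/R} → row (5,3) (5,3) (1,2) (1,2)
{N/c/Stay/C, N/c/Stay/R, N/e/Stay/C, N/e/Stay/R} → row (6,1) (6,1) (1,2) (1,2)
{W/c/In/C, W/c/In/R, W/c/Stay/C, W/c/Stay/R, W/e/In/C, W/e/In/R, W/e/Stay/C, W/e/Stay/R} → row (1,4) (1,4) (1,4) (1,4)
That's 6 distinct rows out of 24 strategies.

6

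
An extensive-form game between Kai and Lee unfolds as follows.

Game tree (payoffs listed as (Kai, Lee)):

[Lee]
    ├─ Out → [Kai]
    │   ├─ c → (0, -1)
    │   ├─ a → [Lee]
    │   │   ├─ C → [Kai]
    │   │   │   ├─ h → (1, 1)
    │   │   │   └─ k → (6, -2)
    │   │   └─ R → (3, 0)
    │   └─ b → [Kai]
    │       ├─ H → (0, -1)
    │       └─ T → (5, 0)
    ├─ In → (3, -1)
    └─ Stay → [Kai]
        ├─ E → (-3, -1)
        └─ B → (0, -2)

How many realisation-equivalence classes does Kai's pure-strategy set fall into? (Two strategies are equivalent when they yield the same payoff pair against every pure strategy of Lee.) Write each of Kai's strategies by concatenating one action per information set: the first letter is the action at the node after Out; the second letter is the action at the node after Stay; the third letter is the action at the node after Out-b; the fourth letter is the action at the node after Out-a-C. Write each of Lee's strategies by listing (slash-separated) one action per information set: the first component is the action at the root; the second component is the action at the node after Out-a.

Kai has 24 pure strategies: cEHh, cEHk, cETh, cETk, cBHh, cBHk, cBTh, cBTk, aEHh, aEHk, aETh, aETk, aBHh, aBHk, aBTh, aBTk, bEHh, bEHk, bETh, bETk, bBHh, bBHk, bBTh, bBTk. Columns: Out/C, Out/R, In/C, In/R, Stay/C, Stay/R.
{cEHh, cEHk, cETh, cETk, bEHh, bEHk} → row (0,-1) (0,-1) (3,-1) (3,-1) (-3,-1) (-3,-1)
{cBHh, cBHk, cBTh, cBTk, bBHh, bBHk} → row (0,-1) (0,-1) (3,-1) (3,-1) (0,-2) (0,-2)
{aEHh, aETh} → row (1,1) (3,0) (3,-1) (3,-1) (-3,-1) (-3,-1)
{aEHk, aETk} → row (6,-2) (3,0) (3,-1) (3,-1) (-3,-1) (-3,-1)
{aBHh, aBTh} → row (1,1) (3,0) (3,-1) (3,-1) (0,-2) (0,-2)
{aBHk, aBTk} → row (6,-2) (3,0) (3,-1) (3,-1) (0,-2) (0,-2)
{bETh, bETk} → row (5,0) (5,0) (3,-1) (3,-1) (-3,-1) (-3,-1)
{bBTh, bBTk} → row (5,0) (5,0) (3,-1) (3,-1) (0,-2) (0,-2)
That's 8 distinct rows out of 24 strategies.

8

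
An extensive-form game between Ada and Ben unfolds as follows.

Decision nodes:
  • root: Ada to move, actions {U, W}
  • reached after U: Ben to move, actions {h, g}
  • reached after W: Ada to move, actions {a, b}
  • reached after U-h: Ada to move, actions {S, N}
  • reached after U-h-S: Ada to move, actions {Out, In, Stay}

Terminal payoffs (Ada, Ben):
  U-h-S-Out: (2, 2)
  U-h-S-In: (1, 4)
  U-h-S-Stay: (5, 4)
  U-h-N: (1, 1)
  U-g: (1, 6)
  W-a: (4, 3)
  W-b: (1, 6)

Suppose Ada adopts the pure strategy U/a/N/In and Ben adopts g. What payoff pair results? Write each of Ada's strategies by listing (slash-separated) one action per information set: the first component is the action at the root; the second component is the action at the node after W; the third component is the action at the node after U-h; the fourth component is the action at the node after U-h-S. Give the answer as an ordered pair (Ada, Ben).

(1, 6)

Trace the play path from the root:
  Ada plays U
  Ben plays g at [U]
→ terminal payoff (1, 6).
(Ada's choice at the node after W is never reached on this path, so it doesn't affect the outcome.)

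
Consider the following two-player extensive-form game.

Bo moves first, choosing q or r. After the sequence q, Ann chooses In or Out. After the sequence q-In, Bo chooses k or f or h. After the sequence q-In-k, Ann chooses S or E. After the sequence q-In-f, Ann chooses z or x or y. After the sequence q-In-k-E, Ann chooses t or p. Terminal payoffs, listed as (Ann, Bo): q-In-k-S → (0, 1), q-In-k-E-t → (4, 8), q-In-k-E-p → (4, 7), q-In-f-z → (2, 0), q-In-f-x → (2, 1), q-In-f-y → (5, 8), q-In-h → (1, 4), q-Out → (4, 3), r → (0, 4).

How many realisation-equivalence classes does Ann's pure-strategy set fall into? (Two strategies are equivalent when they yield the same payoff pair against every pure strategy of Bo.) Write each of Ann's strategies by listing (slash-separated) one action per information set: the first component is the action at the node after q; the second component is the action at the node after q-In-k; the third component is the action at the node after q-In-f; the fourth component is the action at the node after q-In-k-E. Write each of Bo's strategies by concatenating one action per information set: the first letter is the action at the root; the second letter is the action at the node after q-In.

Ann has 24 pure strategies: In/S/z/t, In/S/z/p, In/S/x/t, In/S/x/p, In/S/y/t, In/S/y/p, In/E/z/t, In/E/z/p, In/E/x/t, In/E/x/p, In/E/y/t, In/E/y/p, Out/S/z/t, Out/S/z/p, Out/S/x/t, Out/S/x/p, Out/S/y/t, Out/S/y/p, Out/E/z/t, Out/E/z/p, Out/E/x/t, Out/E/x/p, Out/E/y/t, Out/E/y/p. Columns: qk, qf, qh, rk, rf, rh.
{In/S/z/t, In/S/z/p} → row (0,1) (2,0) (1,4) (0,4) (0,4) (0,4)
{In/S/x/t, In/S/x/p} → row (0,1) (2,1) (1,4) (0,4) (0,4) (0,4)
{In/S/y/t, In/S/y/p} → row (0,1) (5,8) (1,4) (0,4) (0,4) (0,4)
{In/E/z/t} → row (4,8) (2,0) (1,4) (0,4) (0,4) (0,4)
{In/E/z/p} → row (4,7) (2,0) (1,4) (0,4) (0,4) (0,4)
{In/E/x/t} → row (4,8) (2,1) (1,4) (0,4) (0,4) (0,4)
{In/E/x/p} → row (4,7) (2,1) (1,4) (0,4) (0,4) (0,4)
{In/E/y/t} → row (4,8) (5,8) (1,4) (0,4) (0,4) (0,4)
{In/E/y/p} → row (4,7) (5,8) (1,4) (0,4) (0,4) (0,4)
{Out/S/z/t, Out/S/z/p, Out/S/x/t, Out/S/x/p, Out/S/y/t, Out/S/y/p, Out/E/z/t, Out/E/z/p, Out/E/x/t, Out/E/x/p, Out/E/y/t, Out/E/y/p} → row (4,3) (4,3) (4,3) (0,4) (0,4) (0,4)
That's 10 distinct rows out of 24 strategies.

10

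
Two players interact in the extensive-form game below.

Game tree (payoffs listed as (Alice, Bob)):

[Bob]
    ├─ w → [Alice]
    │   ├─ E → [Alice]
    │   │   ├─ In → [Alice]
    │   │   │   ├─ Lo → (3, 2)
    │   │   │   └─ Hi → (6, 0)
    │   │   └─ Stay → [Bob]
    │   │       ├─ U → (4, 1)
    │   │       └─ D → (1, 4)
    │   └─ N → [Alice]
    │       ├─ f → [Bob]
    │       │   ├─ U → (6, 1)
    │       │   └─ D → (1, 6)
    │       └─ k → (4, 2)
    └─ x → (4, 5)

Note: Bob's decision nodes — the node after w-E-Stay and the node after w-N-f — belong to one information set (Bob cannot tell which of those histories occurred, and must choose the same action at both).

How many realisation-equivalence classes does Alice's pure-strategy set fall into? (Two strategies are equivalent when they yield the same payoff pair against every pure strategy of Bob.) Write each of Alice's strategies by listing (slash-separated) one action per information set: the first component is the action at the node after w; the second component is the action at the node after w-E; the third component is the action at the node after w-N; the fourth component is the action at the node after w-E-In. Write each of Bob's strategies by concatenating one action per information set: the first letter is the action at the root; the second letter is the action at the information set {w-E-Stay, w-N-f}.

Alice has 16 pure strategies: E/In/f/Lo, E/In/f/Hi, E/In/k/Lo, E/In/k/Hi, E/Stay/f/Lo, E/Stay/f/Hi, E/Stay/k/Lo, E/Stay/k/Hi, N/In/f/Lo, N/In/f/Hi, N/In/k/Lo, N/In/k/Hi, N/Stay/f/Lo, N/Stay/f/Hi, N/Stay/k/Lo, N/Stay/k/Hi. Columns: wU, wD, xU, xD.
{E/In/f/Lo, E/In/k/Lo} → row (3,2) (3,2) (4,5) (4,5)
{E/In/f/Hi, E/In/k/Hi} → row (6,0) (6,0) (4,5) (4,5)
{E/Stay/f/Lo, E/Stay/f/Hi, E/Stay/k/Lo, E/Stay/k/Hi} → row (4,1) (1,4) (4,5) (4,5)
{N/In/f/Lo, N/In/f/Hi, N/Stay/f/Lo, N/Stay/f/Hi} → row (6,1) (1,6) (4,5) (4,5)
{N/In/k/Lo, N/In/k/Hi, N/Stay/k/Lo, N/Stay/k/Hi} → row (4,2) (4,2) (4,5) (4,5)
That's 5 distinct rows out of 16 strategies.

5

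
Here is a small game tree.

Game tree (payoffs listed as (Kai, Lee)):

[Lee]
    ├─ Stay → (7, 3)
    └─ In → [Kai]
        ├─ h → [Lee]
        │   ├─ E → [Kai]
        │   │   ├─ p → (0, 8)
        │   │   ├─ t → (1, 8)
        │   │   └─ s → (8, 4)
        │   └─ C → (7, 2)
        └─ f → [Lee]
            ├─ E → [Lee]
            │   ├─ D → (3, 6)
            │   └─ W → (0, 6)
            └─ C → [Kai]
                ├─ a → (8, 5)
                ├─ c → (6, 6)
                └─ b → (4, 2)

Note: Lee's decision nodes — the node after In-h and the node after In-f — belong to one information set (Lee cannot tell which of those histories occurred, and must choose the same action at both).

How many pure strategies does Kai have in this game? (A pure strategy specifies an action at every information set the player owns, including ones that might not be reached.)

Kai owns the node after In with actions {h, f} — two choices.
Kai owns the node after In-h-E with actions {p, t, s} — three choices.
Kai owns the node after In-f-C with actions {a, c, b} — three choices.
A pure strategy fixes one action at each information set independently, so the count is the product 2 × 3 × 3 = 18.
(For reference, Lee has 8 pure strategies, giving a 18×8 normal-form matrix.)

18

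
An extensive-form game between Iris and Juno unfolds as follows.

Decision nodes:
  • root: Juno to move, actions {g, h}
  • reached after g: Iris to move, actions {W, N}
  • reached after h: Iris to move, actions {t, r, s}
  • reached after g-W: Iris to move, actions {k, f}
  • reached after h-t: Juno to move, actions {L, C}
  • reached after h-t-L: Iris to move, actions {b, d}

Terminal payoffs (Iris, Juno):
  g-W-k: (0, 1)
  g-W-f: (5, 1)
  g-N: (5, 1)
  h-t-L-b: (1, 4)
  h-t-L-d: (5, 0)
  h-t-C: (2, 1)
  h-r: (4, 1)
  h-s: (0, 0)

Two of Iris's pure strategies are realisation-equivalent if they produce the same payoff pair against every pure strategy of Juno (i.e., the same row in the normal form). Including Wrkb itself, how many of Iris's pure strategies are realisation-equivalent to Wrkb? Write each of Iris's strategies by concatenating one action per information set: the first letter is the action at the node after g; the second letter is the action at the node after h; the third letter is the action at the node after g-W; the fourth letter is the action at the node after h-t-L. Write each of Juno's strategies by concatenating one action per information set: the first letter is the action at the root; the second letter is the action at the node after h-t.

2

Row for Wrkb (columns gL, gC, hL, hC): (0,1) (0,1) (4,1) (4,1).
Under Wrkb, Iris's choice at the node after h-t-L can never be reached regardless of what Juno does, so varying those choices leaves every outcome unchanged.
Holding the reachable choices fixed and varying the unreachable one freely already gives 2 equivalent strategies.
No other strategy reproduces this row, so those 2 are the full class: Wrkb, Wrkd.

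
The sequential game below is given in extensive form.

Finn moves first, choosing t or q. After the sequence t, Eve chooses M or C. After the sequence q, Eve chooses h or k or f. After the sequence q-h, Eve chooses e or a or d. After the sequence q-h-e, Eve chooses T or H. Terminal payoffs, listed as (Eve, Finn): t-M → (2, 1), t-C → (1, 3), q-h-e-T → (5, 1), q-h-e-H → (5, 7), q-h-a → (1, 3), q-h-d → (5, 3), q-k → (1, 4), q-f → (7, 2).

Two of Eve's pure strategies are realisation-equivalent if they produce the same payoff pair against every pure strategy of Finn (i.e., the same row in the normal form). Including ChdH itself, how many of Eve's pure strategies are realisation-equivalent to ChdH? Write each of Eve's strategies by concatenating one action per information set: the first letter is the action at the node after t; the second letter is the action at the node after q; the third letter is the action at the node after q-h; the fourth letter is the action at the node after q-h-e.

Row for ChdH (columns t, q): (1,3) (5,3).
Under ChdH, Eve's choice at the node after q-h-e can never be reached regardless of what Finn does, so varying those choices leaves every outcome unchanged.
Holding the reachable choices fixed and varying the unreachable one freely already gives 2 equivalent strategies.
No other strategy reproduces this row, so those 2 are the full class: ChdT, ChdH.

2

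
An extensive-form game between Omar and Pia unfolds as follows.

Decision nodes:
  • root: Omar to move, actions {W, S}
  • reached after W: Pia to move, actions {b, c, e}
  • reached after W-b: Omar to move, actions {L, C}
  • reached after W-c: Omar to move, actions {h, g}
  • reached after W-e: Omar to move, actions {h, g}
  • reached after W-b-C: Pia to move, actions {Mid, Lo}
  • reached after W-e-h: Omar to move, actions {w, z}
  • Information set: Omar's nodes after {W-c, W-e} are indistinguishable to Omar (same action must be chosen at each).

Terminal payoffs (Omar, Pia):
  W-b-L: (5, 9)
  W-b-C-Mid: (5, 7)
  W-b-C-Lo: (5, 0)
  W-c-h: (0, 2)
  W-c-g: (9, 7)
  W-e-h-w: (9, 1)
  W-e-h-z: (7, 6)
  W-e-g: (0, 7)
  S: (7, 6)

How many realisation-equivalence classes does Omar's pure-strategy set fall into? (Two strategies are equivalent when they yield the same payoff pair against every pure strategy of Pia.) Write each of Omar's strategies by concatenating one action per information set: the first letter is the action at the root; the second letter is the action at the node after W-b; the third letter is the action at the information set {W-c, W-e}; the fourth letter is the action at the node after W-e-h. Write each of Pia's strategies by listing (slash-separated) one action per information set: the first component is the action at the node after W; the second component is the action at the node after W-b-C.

Omar has 16 pure strategies: WLhw, WLhz, WLgw, WLgz, WChw, WChz, WCgw, WCgz, SLhw, SLhz, SLgw, SLgz, SChw, SChz, SCgw, SCgz. Columns: b/Mid, b/Lo, c/Mid, c/Lo, e/Mid, e/Lo.
{WLhw} → row (5,9) (5,9) (0,2) (0,2) (9,1) (9,1)
{WLhz} → row (5,9) (5,9) (0,2) (0,2) (7,6) (7,6)
{WLgw, WLgz} → row (5,9) (5,9) (9,7) (9,7) (0,7) (0,7)
{WChw} → row (5,7) (5,0) (0,2) (0,2) (9,1) (9,1)
{WChz} → row (5,7) (5,0) (0,2) (0,2) (7,6) (7,6)
{WCgw, WCgz} → row (5,7) (5,0) (9,7) (9,7) (0,7) (0,7)
{SLhw, SLhz, SLgw, SLgz, SChw, SChz, SCgw, SCgz} → row (7,6) (7,6) (7,6) (7,6) (7,6) (7,6)
That's 7 distinct rows out of 16 strategies.

7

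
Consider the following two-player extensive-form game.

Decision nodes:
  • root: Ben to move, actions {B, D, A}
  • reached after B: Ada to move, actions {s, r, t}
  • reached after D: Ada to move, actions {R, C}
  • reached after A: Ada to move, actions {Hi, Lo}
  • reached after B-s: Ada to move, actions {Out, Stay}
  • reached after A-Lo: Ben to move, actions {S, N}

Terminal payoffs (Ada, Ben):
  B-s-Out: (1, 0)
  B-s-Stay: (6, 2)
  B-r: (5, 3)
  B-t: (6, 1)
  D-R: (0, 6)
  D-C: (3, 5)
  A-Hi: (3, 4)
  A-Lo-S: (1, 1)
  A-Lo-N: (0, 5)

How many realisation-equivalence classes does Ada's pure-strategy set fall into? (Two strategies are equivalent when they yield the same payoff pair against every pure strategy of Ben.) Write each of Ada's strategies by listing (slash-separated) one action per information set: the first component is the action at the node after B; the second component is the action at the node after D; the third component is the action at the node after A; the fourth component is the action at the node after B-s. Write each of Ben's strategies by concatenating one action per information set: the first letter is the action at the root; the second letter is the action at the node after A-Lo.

16

Ada has 24 pure strategies: s/R/Hi/Out, s/R/Hi/Stay, s/R/Lo/Out, s/R/Lo/Stay, s/C/Hi/Out, s/C/Hi/Stay, s/C/Lo/Out, s/C/Lo/Stay, r/R/Hi/Out, r/R/Hi/Stay, r/R/Lo/Out, r/R/Lo/Stay, r/C/Hi/Out, r/C/Hi/Stay, r/C/Lo/Out, r/C/Lo/Stay, t/R/Hi/Out, t/R/Hi/Stay, t/R/Lo/Out, t/R/Lo/Stay, t/C/Hi/Out, t/C/Hi/Stay, t/C/Lo/Out, t/C/Lo/Stay. Columns: BS, BN, DS, DN, AS, AN.
{s/R/Hi/Out} → row (1,0) (1,0) (0,6) (0,6) (3,4) (3,4)
{s/R/Hi/Stay} → row (6,2) (6,2) (0,6) (0,6) (3,4) (3,4)
{s/R/Lo/Out} → row (1,0) (1,0) (0,6) (0,6) (1,1) (0,5)
{s/R/Lo/Stay} → row (6,2) (6,2) (0,6) (0,6) (1,1) (0,5)
{s/C/Hi/Out} → row (1,0) (1,0) (3,5) (3,5) (3,4) (3,4)
{s/C/Hi/Stay} → row (6,2) (6,2) (3,5) (3,5) (3,4) (3,4)
{s/C/Lo/Out} → row (1,0) (1,0) (3,5) (3,5) (1,1) (0,5)
{s/C/Lo/Stay} → row (6,2) (6,2) (3,5) (3,5) (1,1) (0,5)
{r/R/Hi/Out, r/R/Hi/Stay} → row (5,3) (5,3) (0,6) (0,6) (3,4) (3,4)
{r/R/Lo/Out, r/R/Lo/Stay} → row (5,3) (5,3) (0,6) (0,6) (1,1) (0,5)
{r/C/Hi/Out, r/C/Hi/Stay} → row (5,3) (5,3) (3,5) (3,5) (3,4) (3,4)
{r/C/Lo/Out, r/C/Lo/Stay} → row (5,3) (5,3) (3,5) (3,5) (1,1) (0,5)
{t/R/Hi/Out, t/R/Hi/Stay} → row (6,1) (6,1) (0,6) (0,6) (3,4) (3,4)
{t/R/Lo/Out, t/R/Lo/Stay} → row (6,1) (6,1) (0,6) (0,6) (1,1) (0,5)
{t/C/Hi/Out, t/C/Hi/Stay} → row (6,1) (6,1) (3,5) (3,5) (3,4) (3,4)
{t/C/Lo/Out, t/C/Lo/Stay} → row (6,1) (6,1) (3,5) (3,5) (1,1) (0,5)
That's 16 distinct rows out of 24 strategies.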